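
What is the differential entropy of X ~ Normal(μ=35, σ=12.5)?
3.9447 nats

We have X ~ Normal(μ=35, σ=12.5).

The differential entropy measures the uncertainty or information content of the distribution.

For a Normal distribution with μ=35, σ=12.5:
h(X) = 3.9447 nats

(In bits, this would be 5.6910 bits.)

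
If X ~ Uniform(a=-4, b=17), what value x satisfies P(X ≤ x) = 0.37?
3.7700

We have X ~ Uniform(a=-4, b=17).

We want to find x such that P(X ≤ x) = 0.37.

This is the 37th percentile, which means 37% of values fall below this point.

Using the inverse CDF (quantile function):
x = F⁻¹(0.37) = 3.7700

Verification: P(X ≤ 3.7700) = 0.37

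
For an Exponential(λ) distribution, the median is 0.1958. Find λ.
λ = 3.5401

For X ~ Exponential(λ), the CDF is F(x) = 1 - e^(-λx).
The median m satisfies F(m) = 0.5:
1 - e^(-λm) = 0.5
e^(-λm) = 0.5
λm = ln(2)
m = ln(2) / λ

Given m = 0.1958:
λ = ln(2) / 0.1958 = 0.693147 / 0.1958 = 3.5401

Verification: ln(2) / 3.5401 = 0.1958 ✓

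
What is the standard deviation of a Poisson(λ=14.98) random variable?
3.8704

We have X ~ Poisson(λ=14.98).

For a Poisson distribution with λ=14.98:
σ = √Var(X) = 3.8704

The standard deviation is the square root of the variance.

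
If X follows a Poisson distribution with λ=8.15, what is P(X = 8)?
0.139393

We have X ~ Poisson(λ=8.15).

For a Poisson distribution, the PMF gives us the probability of each outcome.

Using the PMF formula:
P(X = 8) = 0.139393

Rounded to 4 decimal places: 0.1394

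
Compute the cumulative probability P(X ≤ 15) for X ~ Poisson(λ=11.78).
0.859899

We have X ~ Poisson(λ=11.78).

The CDF gives us P(X ≤ k).

Using the CDF:
P(X ≤ 15) = 0.859899

This means there's approximately a 86.0% chance that X is at most 15.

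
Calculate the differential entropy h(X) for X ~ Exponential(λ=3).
-0.0986 nats

We have X ~ Exponential(λ=3).

The differential entropy measures the uncertainty or information content of the distribution.

For an Exponential distribution with λ=3:
h(X) = -0.0986 nats

(In bits, this would be -0.1423 bits.)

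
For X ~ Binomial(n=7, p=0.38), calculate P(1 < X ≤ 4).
0.735522

We have X ~ Binomial(n=7, p=0.38).

To find P(1 < X ≤ 4), we use:
P(1 < X ≤ 4) = P(X ≤ 4) - P(X ≤ 1)
                 = F(4) - F(1)
                 = 0.921827 - 0.186305
                 = 0.735522

So there's approximately a 73.6% chance that X falls in this range.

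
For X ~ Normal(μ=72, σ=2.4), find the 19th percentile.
69.8930

We have X ~ Normal(μ=72, σ=2.4).

We want to find x such that P(X ≤ x) = 0.19.

This is the 19th percentile, which means 19% of values fall below this point.

Using the inverse CDF (quantile function):
x = F⁻¹(0.19) = 69.8930

Verification: P(X ≤ 69.8930) = 0.19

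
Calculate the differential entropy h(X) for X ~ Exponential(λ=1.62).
0.5176 nats

We have X ~ Exponential(λ=1.62).

The differential entropy measures the uncertainty or information content of the distribution.

For an Exponential distribution with λ=1.62:
h(X) = 0.5176 nats

(In bits, this would be 0.7467 bits.)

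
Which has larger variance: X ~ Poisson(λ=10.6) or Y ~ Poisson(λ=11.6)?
Y has larger variance (11.6000 > 10.6000)

Compute the variance for each distribution:

X ~ Poisson(λ=10.6):
Var(X) = 10.6000

Y ~ Poisson(λ=11.6):
Var(Y) = 11.6000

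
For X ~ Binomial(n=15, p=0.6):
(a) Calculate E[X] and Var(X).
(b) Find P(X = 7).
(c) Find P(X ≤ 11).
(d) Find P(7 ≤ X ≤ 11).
(a) E[X] = 9.0000, Var(X) = 3.6000
(b) P(X = 7) = 0.118056
(c) P(X ≤ 11) = 0.909498
(d) P(7 ≤ X ≤ 11) = 0.814451

We have X ~ Binomial(n=15, p=0.6).

(a) Moments:
E[X] = 9.0000
Var(X) = 3.6000
σ = √Var(X) = 1.8974

(b) Point probability using PMF:
P(X = 7) = 0.118056

(c) Cumulative probability using CDF:
P(X ≤ 11) = F(11) = 0.909498

(d) Range probability:
P(7 ≤ X ≤ 11) = P(X ≤ 11) - P(X ≤ 6)
                   = F(11) - F(6)
                   = 0.909498 - 0.095047
                   = 0.814451

This means approximately 81.4% of outcomes fall in the interval [7, 11].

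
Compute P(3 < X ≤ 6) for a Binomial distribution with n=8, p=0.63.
0.727842

We have X ~ Binomial(n=8, p=0.63).

To find P(3 < X ≤ 6), we use:
P(3 < X ≤ 6) = P(X ≤ 6) - P(X ≤ 3)
                 = F(6) - F(3)
                 = 0.858591 - 0.130749
                 = 0.727842

So there's approximately a 72.8% chance that X falls in this range.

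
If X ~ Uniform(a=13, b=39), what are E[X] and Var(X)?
E[X] = 26.0000, Var(X) = 56.3333

We have X ~ Uniform(a=13, b=39).

For a Uniform distribution with a=13, b=39:

Expected value:
E[X] = 26.0000

Variance:
Var(X) = 56.3333

Standard deviation:
σ = √Var(X) = 7.5056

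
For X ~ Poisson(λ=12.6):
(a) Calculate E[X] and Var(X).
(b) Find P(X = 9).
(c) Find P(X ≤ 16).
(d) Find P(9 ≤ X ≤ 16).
(a) E[X] = 12.6000, Var(X) = 12.6000
(b) P(X = 9) = 0.074381
(c) P(X ≤ 16) = 0.862892
(d) P(9 ≤ X ≤ 16) = 0.743386

We have X ~ Poisson(λ=12.6).

(a) Moments:
E[X] = 12.6000
Var(X) = 12.6000
σ = √Var(X) = 3.5496

(b) Point probability using PMF:
P(X = 9) = 0.074381

(c) Cumulative probability using CDF:
P(X ≤ 16) = F(16) = 0.862892

(d) Range probability:
P(9 ≤ X ≤ 16) = P(X ≤ 16) - P(X ≤ 8)
                   = F(16) - F(8)
                   = 0.862892 - 0.119506
                   = 0.743386

This means approximately 74.3% of outcomes fall in the interval [9, 16].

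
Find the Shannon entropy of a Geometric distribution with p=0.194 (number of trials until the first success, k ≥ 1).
2.5359 nats

We have X ~ Geometric(p=0.194) (number of trials until the first success, k ≥ 1).

The Shannon entropy measures the uncertainty or information content of the distribution.

For a Geometric distribution with p=0.194 (number of trials until the first success, k ≥ 1):
H(X) = 2.5359 nats

(In bits, this would be 3.6586 bits.)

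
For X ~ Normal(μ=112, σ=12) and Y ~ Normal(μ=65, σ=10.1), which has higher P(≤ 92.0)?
Y has higher probability (P(Y ≤ 92.0) = 0.9962 > P(X ≤ 92.0) = 0.0478)

Compute P(≤ 92.0) for each distribution:

X ~ Normal(μ=112, σ=12):
P(X ≤ 92.0) = 0.0478

Y ~ Normal(μ=65, σ=10.1):
P(Y ≤ 92.0) = 0.9962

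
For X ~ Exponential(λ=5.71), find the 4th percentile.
0.0071

We have X ~ Exponential(λ=5.71).

We want to find x such that P(X ≤ x) = 0.04.

This is the 4th percentile, which means 4% of values fall below this point.

Using the inverse CDF (quantile function):
x = F⁻¹(0.04) = 0.0071

Verification: P(X ≤ 0.0071) = 0.04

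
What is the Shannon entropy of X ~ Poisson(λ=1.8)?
1.6446 nats

We have X ~ Poisson(λ=1.8).

The Shannon entropy measures the uncertainty or information content of the distribution.

For a Poisson distribution with λ=1.8:
H(X) = 1.6446 nats

(In bits, this would be 2.3727 bits.)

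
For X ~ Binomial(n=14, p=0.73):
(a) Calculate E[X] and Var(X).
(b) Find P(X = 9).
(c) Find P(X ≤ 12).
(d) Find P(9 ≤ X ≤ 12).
(a) E[X] = 10.2200, Var(X) = 2.7594
(b) P(X = 9) = 0.169118
(c) P(X ≤ 12) = 0.924600
(d) P(9 ≤ X ≤ 12) = 0.774442

We have X ~ Binomial(n=14, p=0.73).

(a) Moments:
E[X] = 10.2200
Var(X) = 2.7594
σ = √Var(X) = 1.6611

(b) Point probability using PMF:
P(X = 9) = 0.169118

(c) Cumulative probability using CDF:
P(X ≤ 12) = F(12) = 0.924600

(d) Range probability:
P(9 ≤ X ≤ 12) = P(X ≤ 12) - P(X ≤ 8)
                   = F(12) - F(8)
                   = 0.924600 - 0.150157
                   = 0.774442

This means approximately 77.4% of outcomes fall in the interval [9, 12].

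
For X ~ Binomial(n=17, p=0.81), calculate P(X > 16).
0.027813

We have X ~ Binomial(n=17, p=0.81).

P(X > 16) = 1 - P(X ≤ 16)
                = 1 - F(16)
                = 1 - 0.972187
                = 0.027813

So there's approximately a 2.8% chance that X exceeds 16.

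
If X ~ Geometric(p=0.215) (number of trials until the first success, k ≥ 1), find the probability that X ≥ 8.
0.183691

We have X ~ Geometric(p=0.215) (number of trials until the first success, k ≥ 1).

For discrete distributions, P(X ≥ 8) = 1 - P(X ≤ 7).

P(X ≤ 7) = 0.816309
P(X ≥ 8) = 1 - 0.816309 = 0.183691

So there's approximately a 18.4% chance that X is at least 8.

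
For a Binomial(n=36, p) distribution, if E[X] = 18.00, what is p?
p = 0.5

For a Binomial(n, p) distribution:
E[X] = n × p

Given n = 36 and E[X] = 18.00:
18.00 = 36 × p
p = 18.00 / 36 = 0.5

Verification: Binomial(36, 0.5) has E[X] = 18.00 ✓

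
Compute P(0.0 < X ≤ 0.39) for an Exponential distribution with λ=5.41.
0.878750

We have X ~ Exponential(λ=5.41).

To find P(0.0 < X ≤ 0.39), we use:
P(0.0 < X ≤ 0.39) = P(X ≤ 0.39) - P(X ≤ 0.0)
                 = F(0.39) - F(0.0)
                 = 0.878750 - 0.000000
                 = 0.878750

So there's approximately a 87.9% chance that X falls in this range.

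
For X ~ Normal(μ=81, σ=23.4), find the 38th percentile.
73.8517

We have X ~ Normal(μ=81, σ=23.4).

We want to find x such that P(X ≤ x) = 0.38.

This is the 38th percentile, which means 38% of values fall below this point.

Using the inverse CDF (quantile function):
x = F⁻¹(0.38) = 73.8517

Verification: P(X ≤ 73.8517) = 0.38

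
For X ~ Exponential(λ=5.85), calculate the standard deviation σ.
0.1709

We have X ~ Exponential(λ=5.85).

For an Exponential distribution with λ=5.85:
σ = √Var(X) = 0.1709

The standard deviation is the square root of the variance.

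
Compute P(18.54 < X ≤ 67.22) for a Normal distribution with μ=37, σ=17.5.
0.812158

We have X ~ Normal(μ=37, σ=17.5).

To find P(18.54 < X ≤ 67.22), we use:
P(18.54 < X ≤ 67.22) = P(X ≤ 67.22) - P(X ≤ 18.54)
                 = F(67.22) - F(18.54)
                 = 0.957903 - 0.145745
                 = 0.812158

So there's approximately a 81.2% chance that X falls in this range.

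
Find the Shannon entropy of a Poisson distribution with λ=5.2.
2.2249 nats

We have X ~ Poisson(λ=5.2).

The Shannon entropy measures the uncertainty or information content of the distribution.

For a Poisson distribution with λ=5.2:
H(X) = 2.2249 nats

(In bits, this would be 3.2098 bits.)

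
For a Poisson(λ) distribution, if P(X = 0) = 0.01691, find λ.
λ = 4.0799

For a Poisson(λ) distribution, the PMF at 0 is:
P(X = 0) = λ^0 e^(-λ) / 0! = e^(-λ)

Given P(X = 0) = 0.01691:
e^(-λ) = 0.01691
-λ = ln(0.01691)
λ = -ln(0.01691) = 4.0799

Verification: e^(-4.0799) = 0.01691 ✓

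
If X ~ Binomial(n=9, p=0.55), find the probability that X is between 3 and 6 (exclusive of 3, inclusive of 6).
0.684675

We have X ~ Binomial(n=9, p=0.55).

To find P(3 < X ≤ 6), we use:
P(3 < X ≤ 6) = P(X ≤ 6) - P(X ≤ 3)
                 = F(6) - F(3)
                 = 0.850497 - 0.165822
                 = 0.684675

So there's approximately a 68.5% chance that X falls in this range.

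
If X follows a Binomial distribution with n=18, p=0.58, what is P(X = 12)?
0.147674

We have X ~ Binomial(n=18, p=0.58).

For a Binomial distribution, the PMF gives us the probability of each outcome.

Using the PMF formula:
P(X = 12) = 0.147674

Rounded to 4 decimal places: 0.1477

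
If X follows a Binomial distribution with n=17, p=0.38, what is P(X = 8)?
0.143080

We have X ~ Binomial(n=17, p=0.38).

For a Binomial distribution, the PMF gives us the probability of each outcome.

Using the PMF formula:
P(X = 8) = 0.143080

Rounded to 4 decimal places: 0.1431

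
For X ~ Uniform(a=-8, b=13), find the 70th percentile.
6.7000

We have X ~ Uniform(a=-8, b=13).

We want to find x such that P(X ≤ x) = 0.7.

This is the 70th percentile, which means 70% of values fall below this point.

Using the inverse CDF (quantile function):
x = F⁻¹(0.7) = 6.7000

Verification: P(X ≤ 6.7000) = 0.7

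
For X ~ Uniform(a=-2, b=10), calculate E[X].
4.0000

We have X ~ Uniform(a=-2, b=10).

For a Uniform distribution with a=-2, b=10:
E[X] = 4.0000

This is the expected (average) value of X.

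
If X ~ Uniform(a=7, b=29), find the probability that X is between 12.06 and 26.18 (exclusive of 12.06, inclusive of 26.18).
0.641818

We have X ~ Uniform(a=7, b=29).

To find P(12.06 < X ≤ 26.18), we use:
P(12.06 < X ≤ 26.18) = P(X ≤ 26.18) - P(X ≤ 12.06)
                 = F(26.18) - F(12.06)
                 = 0.871818 - 0.230000
                 = 0.641818

So there's approximately a 64.2% chance that X falls in this range.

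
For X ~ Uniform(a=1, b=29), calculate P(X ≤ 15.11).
0.503929

We have X ~ Uniform(a=1, b=29).

The CDF gives us P(X ≤ k).

Using the CDF:
P(X ≤ 15.11) = 0.503929

This means there's approximately a 50.4% chance that X is at most 15.11.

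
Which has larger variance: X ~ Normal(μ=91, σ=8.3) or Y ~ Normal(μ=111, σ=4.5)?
X has larger variance (68.8900 > 20.2500)

Compute the variance for each distribution:

X ~ Normal(μ=91, σ=8.3):
Var(X) = 68.8900

Y ~ Normal(μ=111, σ=4.5):
Var(Y) = 20.2500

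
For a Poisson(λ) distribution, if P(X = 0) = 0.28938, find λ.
λ = 1.2400

For a Poisson(λ) distribution, the PMF at 0 is:
P(X = 0) = λ^0 e^(-λ) / 0! = e^(-λ)

Given P(X = 0) = 0.28938:
e^(-λ) = 0.28938
-λ = ln(0.28938)
λ = -ln(0.28938) = 1.2400

Verification: e^(-1.2400) = 0.28938 ✓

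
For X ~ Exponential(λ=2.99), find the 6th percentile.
0.0207

We have X ~ Exponential(λ=2.99).

We want to find x such that P(X ≤ x) = 0.06.

This is the 6th percentile, which means 6% of values fall below this point.

Using the inverse CDF (quantile function):
x = F⁻¹(0.06) = 0.0207

Verification: P(X ≤ 0.0207) = 0.06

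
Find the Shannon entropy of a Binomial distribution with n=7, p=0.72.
1.5681 nats

We have X ~ Binomial(n=7, p=0.72).

The Shannon entropy measures the uncertainty or information content of the distribution.

For a Binomial distribution with n=7, p=0.72:
H(X) = 1.5681 nats

(In bits, this would be 2.2623 bits.)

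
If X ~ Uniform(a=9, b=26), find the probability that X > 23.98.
0.118824

We have X ~ Uniform(a=9, b=26).

P(X > 23.98) = 1 - P(X ≤ 23.98)
                = 1 - F(23.98)
                = 1 - 0.881176
                = 0.118824

So there's approximately a 11.9% chance that X exceeds 23.98.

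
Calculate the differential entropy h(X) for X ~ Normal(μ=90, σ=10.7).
3.7892 nats

We have X ~ Normal(μ=90, σ=10.7).

The differential entropy measures the uncertainty or information content of the distribution.

For a Normal distribution with μ=90, σ=10.7:
h(X) = 3.7892 nats

(In bits, this would be 5.4666 bits.)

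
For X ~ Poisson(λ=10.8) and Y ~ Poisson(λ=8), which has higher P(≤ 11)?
Y has higher probability (P(Y ≤ 11) = 0.8881 > P(X ≤ 11) = 0.6031)

Compute P(≤ 11) for each distribution:

X ~ Poisson(λ=10.8):
P(X ≤ 11) = 0.6031

Y ~ Poisson(λ=8):
P(Y ≤ 11) = 0.8881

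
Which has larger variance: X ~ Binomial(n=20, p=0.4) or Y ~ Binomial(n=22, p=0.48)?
Y has larger variance (5.4912 > 4.8000)

Compute the variance for each distribution:

X ~ Binomial(n=20, p=0.4):
Var(X) = 4.8000

Y ~ Binomial(n=22, p=0.48):
Var(Y) = 5.4912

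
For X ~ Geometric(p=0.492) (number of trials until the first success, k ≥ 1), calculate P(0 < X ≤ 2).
0.741936

We have X ~ Geometric(p=0.492) (number of trials until the first success, k ≥ 1).

To find P(0 < X ≤ 2), we use:
P(0 < X ≤ 2) = P(X ≤ 2) - P(X ≤ 0)
                 = F(2) - F(0)
                 = 0.741936 - 0.000000
                 = 0.741936

So there's approximately a 74.2% chance that X falls in this range.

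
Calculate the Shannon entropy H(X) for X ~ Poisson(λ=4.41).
2.1384 nats

We have X ~ Poisson(λ=4.41).

The Shannon entropy measures the uncertainty or information content of the distribution.

For a Poisson distribution with λ=4.41:
H(X) = 2.1384 nats

(In bits, this would be 3.0851 bits.)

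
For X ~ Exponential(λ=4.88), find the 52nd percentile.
0.1504

We have X ~ Exponential(λ=4.88).

We want to find x such that P(X ≤ x) = 0.52.

This is the 52nd percentile, which means 52% of values fall below this point.

Using the inverse CDF (quantile function):
x = F⁻¹(0.52) = 0.1504

Verification: P(X ≤ 0.1504) = 0.52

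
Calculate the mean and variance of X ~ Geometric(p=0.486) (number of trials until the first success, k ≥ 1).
E[X] = 2.0576, Var(X) = 2.1762

We have X ~ Geometric(p=0.486) (number of trials until the first success, k ≥ 1).

For a Geometric distribution with p=0.486 (number of trials until the first success, k ≥ 1):

Expected value:
E[X] = 2.0576

Variance:
Var(X) = 2.1762

Standard deviation:
σ = √Var(X) = 1.4752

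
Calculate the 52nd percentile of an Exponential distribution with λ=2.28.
0.3219

We have X ~ Exponential(λ=2.28).

We want to find x such that P(X ≤ x) = 0.52.

This is the 52nd percentile, which means 52% of values fall below this point.

Using the inverse CDF (quantile function):
x = F⁻¹(0.52) = 0.3219

Verification: P(X ≤ 0.3219) = 0.52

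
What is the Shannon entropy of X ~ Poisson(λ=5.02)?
2.2065 nats

We have X ~ Poisson(λ=5.02).

The Shannon entropy measures the uncertainty or information content of the distribution.

For a Poisson distribution with λ=5.02:
H(X) = 2.2065 nats

(In bits, this would be 3.1833 bits.)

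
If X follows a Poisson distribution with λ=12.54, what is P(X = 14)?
0.097657

We have X ~ Poisson(λ=12.54).

For a Poisson distribution, the PMF gives us the probability of each outcome.

Using the PMF formula:
P(X = 14) = 0.097657

Rounded to 4 decimal places: 0.0977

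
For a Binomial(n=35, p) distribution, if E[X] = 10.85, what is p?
p = 0.31

For a Binomial(n, p) distribution:
E[X] = n × p

Given n = 35 and E[X] = 10.85:
10.85 = 35 × p
p = 10.85 / 35 = 0.31

Verification: Binomial(35, 0.31) has E[X] = 10.85 ✓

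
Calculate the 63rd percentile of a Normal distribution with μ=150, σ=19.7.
156.5375

We have X ~ Normal(μ=150, σ=19.7).

We want to find x such that P(X ≤ x) = 0.63.

This is the 63rd percentile, which means 63% of values fall below this point.

Using the inverse CDF (quantile function):
x = F⁻¹(0.63) = 156.5375

Verification: P(X ≤ 156.5375) = 0.63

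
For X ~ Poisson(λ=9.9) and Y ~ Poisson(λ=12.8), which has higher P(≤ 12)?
X has higher probability (P(X ≤ 12) = 0.8009 > P(Y ≤ 12) = 0.4853)

Compute P(≤ 12) for each distribution:

X ~ Poisson(λ=9.9):
P(X ≤ 12) = 0.8009

Y ~ Poisson(λ=12.8):
P(Y ≤ 12) = 0.4853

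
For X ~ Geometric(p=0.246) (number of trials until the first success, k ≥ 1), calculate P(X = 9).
0.025698

We have X ~ Geometric(p=0.246) (number of trials until the first success, k ≥ 1).

For a Geometric distribution, the PMF gives us the probability of each outcome.

Using the PMF formula:
P(X = 9) = 0.025698

Rounded to 4 decimal places: 0.0257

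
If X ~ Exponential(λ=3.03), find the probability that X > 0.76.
0.099979

We have X ~ Exponential(λ=3.03).

P(X > 0.76) = 1 - P(X ≤ 0.76)
                = 1 - F(0.76)
                = 1 - 0.900021
                = 0.099979

So there's approximately a 10.0% chance that X exceeds 0.76.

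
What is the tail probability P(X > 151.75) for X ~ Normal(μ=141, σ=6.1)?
0.039010

We have X ~ Normal(μ=141, σ=6.1).

P(X > 151.75) = 1 - P(X ≤ 151.75)
                = 1 - F(151.75)
                = 1 - 0.960990
                = 0.039010

So there's approximately a 3.9% chance that X exceeds 151.75.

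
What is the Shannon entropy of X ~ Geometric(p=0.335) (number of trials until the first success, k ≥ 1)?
1.9035 nats

We have X ~ Geometric(p=0.335) (number of trials until the first success, k ≥ 1).

The Shannon entropy measures the uncertainty or information content of the distribution.

For a Geometric distribution with p=0.335 (number of trials until the first success, k ≥ 1):
H(X) = 1.9035 nats

(In bits, this would be 2.7461 bits.)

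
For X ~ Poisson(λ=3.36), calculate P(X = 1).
0.116710

We have X ~ Poisson(λ=3.36).

For a Poisson distribution, the PMF gives us the probability of each outcome.

Using the PMF formula:
P(X = 1) = 0.116710

Rounded to 4 decimal places: 0.1167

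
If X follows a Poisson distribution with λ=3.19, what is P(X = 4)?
0.177645

We have X ~ Poisson(λ=3.19).

For a Poisson distribution, the PMF gives us the probability of each outcome.

Using the PMF formula:
P(X = 4) = 0.177645

Rounded to 4 decimal places: 0.1776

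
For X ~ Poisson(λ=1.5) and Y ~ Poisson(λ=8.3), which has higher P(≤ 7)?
X has higher probability (P(X ≤ 7) = 0.9998 > P(Y ≤ 7) = 0.4119)

Compute P(≤ 7) for each distribution:

X ~ Poisson(λ=1.5):
P(X ≤ 7) = 0.9998

Y ~ Poisson(λ=8.3):
P(Y ≤ 7) = 0.4119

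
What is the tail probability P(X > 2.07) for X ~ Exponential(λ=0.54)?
0.326998

We have X ~ Exponential(λ=0.54).

P(X > 2.07) = 1 - P(X ≤ 2.07)
                = 1 - F(2.07)
                = 1 - 0.673002
                = 0.326998

So there's approximately a 32.7% chance that X exceeds 2.07.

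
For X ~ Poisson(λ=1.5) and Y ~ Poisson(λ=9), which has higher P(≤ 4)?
X has higher probability (P(X ≤ 4) = 0.9814 > P(Y ≤ 4) = 0.0550)

Compute P(≤ 4) for each distribution:

X ~ Poisson(λ=1.5):
P(X ≤ 4) = 0.9814

Y ~ Poisson(λ=9):
P(Y ≤ 4) = 0.0550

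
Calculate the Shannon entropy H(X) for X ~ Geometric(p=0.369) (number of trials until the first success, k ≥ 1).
1.7843 nats

We have X ~ Geometric(p=0.369) (number of trials until the first success, k ≥ 1).

The Shannon entropy measures the uncertainty or information content of the distribution.

For a Geometric distribution with p=0.369 (number of trials until the first success, k ≥ 1):
H(X) = 1.7843 nats

(In bits, this would be 2.5743 bits.)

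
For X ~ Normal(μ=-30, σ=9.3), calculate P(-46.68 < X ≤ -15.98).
0.897720

We have X ~ Normal(μ=-30, σ=9.3).

To find P(-46.68 < X ≤ -15.98), we use:
P(-46.68 < X ≤ -15.98) = P(X ≤ -15.98) - P(X ≤ -46.68)
                 = F(-15.98) - F(-46.68)
                 = 0.934162 - 0.036443
                 = 0.897720

So there's approximately a 89.8% chance that X falls in this range.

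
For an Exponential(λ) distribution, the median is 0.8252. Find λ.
λ = 0.8400

For X ~ Exponential(λ), the CDF is F(x) = 1 - e^(-λx).
The median m satisfies F(m) = 0.5:
1 - e^(-λm) = 0.5
e^(-λm) = 0.5
λm = ln(2)
m = ln(2) / λ

Given m = 0.8252:
λ = ln(2) / 0.8252 = 0.693147 / 0.8252 = 0.8400

Verification: ln(2) / 0.8400 = 0.8252 ✓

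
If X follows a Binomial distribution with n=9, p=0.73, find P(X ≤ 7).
0.745159

We have X ~ Binomial(n=9, p=0.73).

The CDF gives us P(X ≤ k).

Using the CDF:
P(X ≤ 7) = 0.745159

This means there's approximately a 74.5% chance that X is at most 7.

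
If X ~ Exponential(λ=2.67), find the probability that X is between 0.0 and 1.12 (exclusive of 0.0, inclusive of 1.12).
0.949733

We have X ~ Exponential(λ=2.67).

To find P(0.0 < X ≤ 1.12), we use:
P(0.0 < X ≤ 1.12) = P(X ≤ 1.12) - P(X ≤ 0.0)
                 = F(1.12) - F(0.0)
                 = 0.949733 - 0.000000
                 = 0.949733

So there's approximately a 95.0% chance that X falls in this range.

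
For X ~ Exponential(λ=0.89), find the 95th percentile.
3.3660

We have X ~ Exponential(λ=0.89).

We want to find x such that P(X ≤ x) = 0.95.

This is the 95th percentile, which means 95% of values fall below this point.

Using the inverse CDF (quantile function):
x = F⁻¹(0.95) = 3.3660

Verification: P(X ≤ 3.3660) = 0.95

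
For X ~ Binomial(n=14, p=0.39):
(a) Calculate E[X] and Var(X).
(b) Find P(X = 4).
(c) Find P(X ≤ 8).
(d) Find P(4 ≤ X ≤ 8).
(a) E[X] = 5.4600, Var(X) = 3.3306
(b) P(X = 4) = 0.165193
(c) P(X ≤ 8) = 0.950339
(d) P(4 ≤ X ≤ 8) = 0.809816

We have X ~ Binomial(n=14, p=0.39).

(a) Moments:
E[X] = 5.4600
Var(X) = 3.3306
σ = √Var(X) = 1.8250

(b) Point probability using PMF:
P(X = 4) = 0.165193

(c) Cumulative probability using CDF:
P(X ≤ 8) = F(8) = 0.950339

(d) Range probability:
P(4 ≤ X ≤ 8) = P(X ≤ 8) - P(X ≤ 3)
                   = F(8) - F(3)
                   = 0.950339 - 0.140523
                   = 0.809816

This means approximately 81.0% of outcomes fall in the interval [4, 8].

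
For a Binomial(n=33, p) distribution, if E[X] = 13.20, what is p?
p = 0.4

For a Binomial(n, p) distribution:
E[X] = n × p

Given n = 33 and E[X] = 13.20:
13.20 = 33 × p
p = 13.20 / 33 = 0.4

Verification: Binomial(33, 0.4) has E[X] = 13.20 ✓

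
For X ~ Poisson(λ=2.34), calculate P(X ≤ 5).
0.967823

We have X ~ Poisson(λ=2.34).

The CDF gives us P(X ≤ k).

Using the CDF:
P(X ≤ 5) = 0.967823

This means there's approximately a 96.8% chance that X is at most 5.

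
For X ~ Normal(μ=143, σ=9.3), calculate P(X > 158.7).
0.045689

We have X ~ Normal(μ=143, σ=9.3).

P(X > 158.7) = 1 - P(X ≤ 158.7)
                = 1 - F(158.7)
                = 1 - 0.954311
                = 0.045689

So there's approximately a 4.6% chance that X exceeds 158.7.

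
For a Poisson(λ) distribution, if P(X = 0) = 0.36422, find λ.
λ = 1.0100

For a Poisson(λ) distribution, the PMF at 0 is:
P(X = 0) = λ^0 e^(-λ) / 0! = e^(-λ)

Given P(X = 0) = 0.36422:
e^(-λ) = 0.36422
-λ = ln(0.36422)
λ = -ln(0.36422) = 1.0100

Verification: e^(-1.0100) = 0.36422 ✓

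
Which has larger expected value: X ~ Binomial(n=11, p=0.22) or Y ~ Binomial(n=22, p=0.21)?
Y has larger mean (4.6200 > 2.4200)

Compute the expected value for each distribution:

X ~ Binomial(n=11, p=0.22):
E[X] = 2.4200

Y ~ Binomial(n=22, p=0.21):
E[Y] = 4.6200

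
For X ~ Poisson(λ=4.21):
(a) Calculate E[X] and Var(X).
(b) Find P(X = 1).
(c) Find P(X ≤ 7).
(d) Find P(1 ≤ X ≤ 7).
(a) E[X] = 4.2100, Var(X) = 4.2100
(b) P(X = 1) = 0.062503
(c) P(X ≤ 7) = 0.935368
(d) P(1 ≤ X ≤ 7) = 0.920522

We have X ~ Poisson(λ=4.21).

(a) Moments:
E[X] = 4.2100
Var(X) = 4.2100
σ = √Var(X) = 2.0518

(b) Point probability using PMF:
P(X = 1) = 0.062503

(c) Cumulative probability using CDF:
P(X ≤ 7) = F(7) = 0.935368

(d) Range probability:
P(1 ≤ X ≤ 7) = P(X ≤ 7) - P(X ≤ 0)
                   = F(7) - F(0)
                   = 0.935368 - 0.014846
                   = 0.920522

This means approximately 92.1% of outcomes fall in the interval [1, 7].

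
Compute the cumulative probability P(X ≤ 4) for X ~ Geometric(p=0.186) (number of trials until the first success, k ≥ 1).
0.560967

We have X ~ Geometric(p=0.186) (number of trials until the first success, k ≥ 1).

The CDF gives us P(X ≤ k).

Using the CDF:
P(X ≤ 4) = 0.560967

This means there's approximately a 56.1% chance that X is at most 4.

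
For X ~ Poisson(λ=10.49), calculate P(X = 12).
0.103091

We have X ~ Poisson(λ=10.49).

For a Poisson distribution, the PMF gives us the probability of each outcome.

Using the PMF formula:
P(X = 12) = 0.103091

Rounded to 4 decimal places: 0.1031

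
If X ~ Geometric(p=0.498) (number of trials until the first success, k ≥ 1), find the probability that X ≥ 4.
0.126506

We have X ~ Geometric(p=0.498) (number of trials until the first success, k ≥ 1).

For discrete distributions, P(X ≥ 4) = 1 - P(X ≤ 3).

P(X ≤ 3) = 0.873494
P(X ≥ 4) = 1 - 0.873494 = 0.126506

So there's approximately a 12.7% chance that X is at least 4.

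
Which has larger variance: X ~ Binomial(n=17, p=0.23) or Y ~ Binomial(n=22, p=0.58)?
Y has larger variance (5.3592 > 3.0107)

Compute the variance for each distribution:

X ~ Binomial(n=17, p=0.23):
Var(X) = 3.0107

Y ~ Binomial(n=22, p=0.58):
Var(Y) = 5.3592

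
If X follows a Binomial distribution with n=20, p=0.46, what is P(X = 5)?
0.030913

We have X ~ Binomial(n=20, p=0.46).

For a Binomial distribution, the PMF gives us the probability of each outcome.

Using the PMF formula:
P(X = 5) = 0.030913

Rounded to 4 decimal places: 0.0309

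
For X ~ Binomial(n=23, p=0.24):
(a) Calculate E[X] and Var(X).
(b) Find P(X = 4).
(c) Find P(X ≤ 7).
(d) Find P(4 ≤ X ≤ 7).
(a) E[X] = 5.5200, Var(X) = 4.1952
(b) P(X = 4) = 0.159769
(c) P(X ≤ 7) = 0.834373
(d) P(4 ≤ X ≤ 7) = 0.672420

We have X ~ Binomial(n=23, p=0.24).

(a) Moments:
E[X] = 5.5200
Var(X) = 4.1952
σ = √Var(X) = 2.0482

(b) Point probability using PMF:
P(X = 4) = 0.159769

(c) Cumulative probability using CDF:
P(X ≤ 7) = F(7) = 0.834373

(d) Range probability:
P(4 ≤ X ≤ 7) = P(X ≤ 7) - P(X ≤ 3)
                   = F(7) - F(3)
                   = 0.834373 - 0.161954
                   = 0.672420

This means approximately 67.2% of outcomes fall in the interval [4, 7].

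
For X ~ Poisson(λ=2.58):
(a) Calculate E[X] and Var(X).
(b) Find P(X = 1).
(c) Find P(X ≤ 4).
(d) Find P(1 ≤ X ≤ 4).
(a) E[X] = 2.5800, Var(X) = 2.5800
(b) P(X = 1) = 0.195497
(c) P(X ≤ 4) = 0.880237
(d) P(1 ≤ X ≤ 4) = 0.804463

We have X ~ Poisson(λ=2.58).

(a) Moments:
E[X] = 2.5800
Var(X) = 2.5800
σ = √Var(X) = 1.6062

(b) Point probability using PMF:
P(X = 1) = 0.195497

(c) Cumulative probability using CDF:
P(X ≤ 4) = F(4) = 0.880237

(d) Range probability:
P(1 ≤ X ≤ 4) = P(X ≤ 4) - P(X ≤ 0)
                   = F(4) - F(0)
                   = 0.880237 - 0.075774
                   = 0.804463

This means approximately 80.4% of outcomes fall in the interval [1, 4].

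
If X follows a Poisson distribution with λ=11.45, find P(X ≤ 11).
0.525708

We have X ~ Poisson(λ=11.45).

The CDF gives us P(X ≤ k).

Using the CDF:
P(X ≤ 11) = 0.525708

This means there's approximately a 52.6% chance that X is at most 11.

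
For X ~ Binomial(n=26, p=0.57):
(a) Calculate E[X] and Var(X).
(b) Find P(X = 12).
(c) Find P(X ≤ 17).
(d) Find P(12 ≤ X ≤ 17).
(a) E[X] = 14.8200, Var(X) = 6.3726
(b) P(X = 12) = 0.083933
(c) P(X ≤ 17) = 0.856152
(d) P(12 ≤ X ≤ 17) = 0.761310

We have X ~ Binomial(n=26, p=0.57).

(a) Moments:
E[X] = 14.8200
Var(X) = 6.3726
σ = √Var(X) = 2.5244

(b) Point probability using PMF:
P(X = 12) = 0.083933

(c) Cumulative probability using CDF:
P(X ≤ 17) = F(17) = 0.856152

(d) Range probability:
P(12 ≤ X ≤ 17) = P(X ≤ 17) - P(X ≤ 11)
                   = F(17) - F(11)
                   = 0.856152 - 0.094841
                   = 0.761310

This means approximately 76.1% of outcomes fall in the interval [12, 17].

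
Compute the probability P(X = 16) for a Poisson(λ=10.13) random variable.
0.023428

We have X ~ Poisson(λ=10.13).

For a Poisson distribution, the PMF gives us the probability of each outcome.

Using the PMF formula:
P(X = 16) = 0.023428

Rounded to 4 decimal places: 0.0234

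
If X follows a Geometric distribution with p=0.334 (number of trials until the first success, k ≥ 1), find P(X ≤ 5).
0.868970

We have X ~ Geometric(p=0.334) (number of trials until the first success, k ≥ 1).

The CDF gives us P(X ≤ k).

Using the CDF:
P(X ≤ 5) = 0.868970

This means there's approximately a 86.9% chance that X is at most 5.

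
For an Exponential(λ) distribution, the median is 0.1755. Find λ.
λ = 3.9496

For X ~ Exponential(λ), the CDF is F(x) = 1 - e^(-λx).
The median m satisfies F(m) = 0.5:
1 - e^(-λm) = 0.5
e^(-λm) = 0.5
λm = ln(2)
m = ln(2) / λ

Given m = 0.1755:
λ = ln(2) / 0.1755 = 0.693147 / 0.1755 = 3.9496

Verification: ln(2) / 3.9496 = 0.1755 ✓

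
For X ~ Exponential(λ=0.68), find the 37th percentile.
0.6795

We have X ~ Exponential(λ=0.68).

We want to find x such that P(X ≤ x) = 0.37.

This is the 37th percentile, which means 37% of values fall below this point.

Using the inverse CDF (quantile function):
x = F⁻¹(0.37) = 0.6795

Verification: P(X ≤ 0.6795) = 0.37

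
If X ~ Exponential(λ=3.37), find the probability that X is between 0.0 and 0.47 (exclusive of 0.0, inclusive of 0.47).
0.794827

We have X ~ Exponential(λ=3.37).

To find P(0.0 < X ≤ 0.47), we use:
P(0.0 < X ≤ 0.47) = P(X ≤ 0.47) - P(X ≤ 0.0)
                 = F(0.47) - F(0.0)
                 = 0.794827 - 0.000000
                 = 0.794827

So there's approximately a 79.5% chance that X falls in this range.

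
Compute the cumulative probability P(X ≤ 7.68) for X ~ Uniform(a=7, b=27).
0.034000

We have X ~ Uniform(a=7, b=27).

The CDF gives us P(X ≤ k).

Using the CDF:
P(X ≤ 7.68) = 0.034000

This means there's approximately a 3.4% chance that X is at most 7.68.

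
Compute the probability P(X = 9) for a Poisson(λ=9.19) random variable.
0.131495

We have X ~ Poisson(λ=9.19).

For a Poisson distribution, the PMF gives us the probability of each outcome.

Using the PMF formula:
P(X = 9) = 0.131495

Rounded to 4 decimal places: 0.1315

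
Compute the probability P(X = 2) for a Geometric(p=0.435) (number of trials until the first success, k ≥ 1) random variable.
0.245775

We have X ~ Geometric(p=0.435) (number of trials until the first success, k ≥ 1).

For a Geometric distribution, the PMF gives us the probability of each outcome.

Using the PMF formula:
P(X = 2) = 0.245775

Rounded to 4 decimal places: 0.2458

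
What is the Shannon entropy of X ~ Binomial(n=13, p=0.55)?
2.0023 nats

We have X ~ Binomial(n=13, p=0.55).

The Shannon entropy measures the uncertainty or information content of the distribution.

For a Binomial distribution with n=13, p=0.55:
H(X) = 2.0023 nats

(In bits, this would be 2.8887 bits.)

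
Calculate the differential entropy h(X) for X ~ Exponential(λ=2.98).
-0.0919 nats

We have X ~ Exponential(λ=2.98).

The differential entropy measures the uncertainty or information content of the distribution.

For an Exponential distribution with λ=2.98:
h(X) = -0.0919 nats

(In bits, this would be -0.1326 bits.)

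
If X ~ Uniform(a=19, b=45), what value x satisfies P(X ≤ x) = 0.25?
25.5000

We have X ~ Uniform(a=19, b=45).

We want to find x such that P(X ≤ x) = 0.25.

This is the 25th percentile, which means 25% of values fall below this point.

Using the inverse CDF (quantile function):
x = F⁻¹(0.25) = 25.5000

Verification: P(X ≤ 25.5000) = 0.25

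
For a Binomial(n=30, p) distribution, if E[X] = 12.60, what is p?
p = 0.42

For a Binomial(n, p) distribution:
E[X] = n × p

Given n = 30 and E[X] = 12.60:
12.60 = 30 × p
p = 12.60 / 30 = 0.42

Verification: Binomial(30, 0.42) has E[X] = 12.60 ✓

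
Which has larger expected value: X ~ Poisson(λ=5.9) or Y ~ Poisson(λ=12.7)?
Y has larger mean (12.7000 > 5.9000)

Compute the expected value for each distribution:

X ~ Poisson(λ=5.9):
E[X] = 5.9000

Y ~ Poisson(λ=12.7):
E[Y] = 12.7000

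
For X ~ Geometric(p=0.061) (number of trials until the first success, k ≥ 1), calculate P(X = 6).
0.044531

We have X ~ Geometric(p=0.061) (number of trials until the first success, k ≥ 1).

For a Geometric distribution, the PMF gives us the probability of each outcome.

Using the PMF formula:
P(X = 6) = 0.044531

Rounded to 4 decimal places: 0.0445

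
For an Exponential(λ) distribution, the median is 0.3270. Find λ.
λ = 2.1197

For X ~ Exponential(λ), the CDF is F(x) = 1 - e^(-λx).
The median m satisfies F(m) = 0.5:
1 - e^(-λm) = 0.5
e^(-λm) = 0.5
λm = ln(2)
m = ln(2) / λ

Given m = 0.3270:
λ = ln(2) / 0.3270 = 0.693147 / 0.3270 = 2.1197

Verification: ln(2) / 2.1197 = 0.3270 ✓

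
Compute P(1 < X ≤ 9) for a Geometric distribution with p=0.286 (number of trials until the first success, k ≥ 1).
0.665774

We have X ~ Geometric(p=0.286) (number of trials until the first success, k ≥ 1).

To find P(1 < X ≤ 9), we use:
P(1 < X ≤ 9) = P(X ≤ 9) - P(X ≤ 1)
                 = F(9) - F(1)
                 = 0.951774 - 0.286000
                 = 0.665774

So there's approximately a 66.6% chance that X falls in this range.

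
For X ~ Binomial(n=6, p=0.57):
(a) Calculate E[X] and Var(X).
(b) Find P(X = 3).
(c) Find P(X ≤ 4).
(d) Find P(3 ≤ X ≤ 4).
(a) E[X] = 3.4200, Var(X) = 1.4706
(b) P(X = 3) = 0.294483
(c) P(X ≤ 4) = 0.810467
(d) P(3 ≤ X ≤ 4) = 0.587253

We have X ~ Binomial(n=6, p=0.57).

(a) Moments:
E[X] = 3.4200
Var(X) = 1.4706
σ = √Var(X) = 1.2127

(b) Point probability using PMF:
P(X = 3) = 0.294483

(c) Cumulative probability using CDF:
P(X ≤ 4) = F(4) = 0.810467

(d) Range probability:
P(3 ≤ X ≤ 4) = P(X ≤ 4) - P(X ≤ 2)
                   = F(4) - F(2)
                   = 0.810467 - 0.223214
                   = 0.587253

This means approximately 58.7% of outcomes fall in the interval [3, 4].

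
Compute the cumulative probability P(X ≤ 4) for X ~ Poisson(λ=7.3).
0.147340

We have X ~ Poisson(λ=7.3).

The CDF gives us P(X ≤ k).

Using the CDF:
P(X ≤ 4) = 0.147340

This means there's approximately a 14.7% chance that X is at most 4.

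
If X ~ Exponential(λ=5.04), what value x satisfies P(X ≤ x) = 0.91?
0.4778

We have X ~ Exponential(λ=5.04).

We want to find x such that P(X ≤ x) = 0.91.

This is the 91st percentile, which means 91% of values fall below this point.

Using the inverse CDF (quantile function):
x = F⁻¹(0.91) = 0.4778

Verification: P(X ≤ 0.4778) = 0.91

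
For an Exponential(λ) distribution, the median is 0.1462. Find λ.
λ = 4.7411

For X ~ Exponential(λ), the CDF is F(x) = 1 - e^(-λx).
The median m satisfies F(m) = 0.5:
1 - e^(-λm) = 0.5
e^(-λm) = 0.5
λm = ln(2)
m = ln(2) / λ

Given m = 0.1462:
λ = ln(2) / 0.1462 = 0.693147 / 0.1462 = 4.7411

Verification: ln(2) / 4.7411 = 0.1462 ✓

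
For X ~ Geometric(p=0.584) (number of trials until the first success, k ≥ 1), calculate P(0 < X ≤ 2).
0.826944

We have X ~ Geometric(p=0.584) (number of trials until the first success, k ≥ 1).

To find P(0 < X ≤ 2), we use:
P(0 < X ≤ 2) = P(X ≤ 2) - P(X ≤ 0)
                 = F(2) - F(0)
                 = 0.826944 - 0.000000
                 = 0.826944

So there's approximately a 82.7% chance that X falls in this range.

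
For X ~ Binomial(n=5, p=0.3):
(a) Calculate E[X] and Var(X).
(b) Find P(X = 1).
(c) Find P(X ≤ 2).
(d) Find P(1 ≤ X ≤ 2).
(a) E[X] = 1.5000, Var(X) = 1.0500
(b) P(X = 1) = 0.360150
(c) P(X ≤ 2) = 0.836920
(d) P(1 ≤ X ≤ 2) = 0.668850

We have X ~ Binomial(n=5, p=0.3).

(a) Moments:
E[X] = 1.5000
Var(X) = 1.0500
σ = √Var(X) = 1.0247

(b) Point probability using PMF:
P(X = 1) = 0.360150

(c) Cumulative probability using CDF:
P(X ≤ 2) = F(2) = 0.836920

(d) Range probability:
P(1 ≤ X ≤ 2) = P(X ≤ 2) - P(X ≤ 0)
                   = F(2) - F(0)
                   = 0.836920 - 0.168070
                   = 0.668850

This means approximately 66.9% of outcomes fall in the interval [1, 2].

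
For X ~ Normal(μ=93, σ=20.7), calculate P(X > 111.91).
0.180483

We have X ~ Normal(μ=93, σ=20.7).

P(X > 111.91) = 1 - P(X ≤ 111.91)
                = 1 - F(111.91)
                = 1 - 0.819517
                = 0.180483

So there's approximately a 18.0% chance that X exceeds 111.91.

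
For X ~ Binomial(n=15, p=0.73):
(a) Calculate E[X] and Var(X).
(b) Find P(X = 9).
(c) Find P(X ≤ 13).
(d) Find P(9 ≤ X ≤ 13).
(a) E[X] = 10.9500, Var(X) = 2.9565
(b) P(X = 9) = 0.114154
(c) P(X ≤ 13) = 0.941662
(d) P(9 ≤ X ≤ 13) = 0.859998

We have X ~ Binomial(n=15, p=0.73).

(a) Moments:
E[X] = 10.9500
Var(X) = 2.9565
σ = √Var(X) = 1.7194

(b) Point probability using PMF:
P(X = 9) = 0.114154

(c) Cumulative probability using CDF:
P(X ≤ 13) = F(13) = 0.941662

(d) Range probability:
P(9 ≤ X ≤ 13) = P(X ≤ 13) - P(X ≤ 8)
                   = F(13) - F(8)
                   = 0.941662 - 0.081665
                   = 0.859998

This means approximately 86.0% of outcomes fall in the interval [9, 13].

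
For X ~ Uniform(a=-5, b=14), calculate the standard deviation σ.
5.4848

We have X ~ Uniform(a=-5, b=14).

For a Uniform distribution with a=-5, b=14:
σ = √Var(X) = 5.4848

The standard deviation is the square root of the variance.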